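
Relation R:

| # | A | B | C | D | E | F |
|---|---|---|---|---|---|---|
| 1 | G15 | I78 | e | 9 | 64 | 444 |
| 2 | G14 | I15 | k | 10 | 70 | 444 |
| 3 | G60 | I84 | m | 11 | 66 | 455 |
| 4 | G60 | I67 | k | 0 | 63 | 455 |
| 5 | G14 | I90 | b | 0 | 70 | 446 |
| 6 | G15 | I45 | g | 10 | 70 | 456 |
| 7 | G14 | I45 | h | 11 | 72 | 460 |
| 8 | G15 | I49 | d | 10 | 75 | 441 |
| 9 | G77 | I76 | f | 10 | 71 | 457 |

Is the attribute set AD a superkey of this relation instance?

No

Rows 6 and 8 have the same AD value (A=G15, D=10) but are distinct tuples, so AD does not determine every attribute — not a superkey.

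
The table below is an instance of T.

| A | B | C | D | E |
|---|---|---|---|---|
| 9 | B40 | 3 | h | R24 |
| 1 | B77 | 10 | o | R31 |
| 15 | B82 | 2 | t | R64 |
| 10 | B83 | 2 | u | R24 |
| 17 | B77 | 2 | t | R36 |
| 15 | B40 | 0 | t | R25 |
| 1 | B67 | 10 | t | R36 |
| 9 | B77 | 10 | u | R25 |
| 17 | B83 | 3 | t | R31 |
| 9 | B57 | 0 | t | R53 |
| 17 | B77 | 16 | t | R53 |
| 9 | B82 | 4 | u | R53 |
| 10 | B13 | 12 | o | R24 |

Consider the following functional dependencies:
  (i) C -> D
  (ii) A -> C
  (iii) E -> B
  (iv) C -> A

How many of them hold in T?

0

(i) C -> D: C=3: 2 rows → D takes values {h, t} — violation; C=10: 3 rows → D takes values {o, t, u} — violation; C=2: 3 rows → D takes values {t, u} — violation — fails.
(ii) A -> C: A=9: 4 rows → C takes values {3, 10, 0, 4} — violation; A=15: 2 rows → C takes values {2, 0} — violation; A=10: 2 rows → C takes values {2, 12} — violation; A=17: 3 rows → C takes values {2, 3, 16} — violation — fails.
(iii) E -> B: E=R24: 3 rows → B takes values {B40, B83, B13} — violation; E=R31: 2 rows → B takes values {B77, B83} — violation; E=R36: 2 rows → B takes values {B77, B67} — violation; E=R25: 2 rows → B takes values {B40, B77} — violation; E=R53: 3 rows → B takes values {B57, B77, B82} — violation — fails.
(iv) C -> A: C=3: 2 rows → A takes values {9, 17} — violation; C=10: 3 rows → A takes values {1, 9} — violation; C=2: 3 rows → A takes values {15, 10, 17} — violation; C=0: 2 rows → A takes values {15, 9} — violation — fails.
None of the 4 dependencies hold.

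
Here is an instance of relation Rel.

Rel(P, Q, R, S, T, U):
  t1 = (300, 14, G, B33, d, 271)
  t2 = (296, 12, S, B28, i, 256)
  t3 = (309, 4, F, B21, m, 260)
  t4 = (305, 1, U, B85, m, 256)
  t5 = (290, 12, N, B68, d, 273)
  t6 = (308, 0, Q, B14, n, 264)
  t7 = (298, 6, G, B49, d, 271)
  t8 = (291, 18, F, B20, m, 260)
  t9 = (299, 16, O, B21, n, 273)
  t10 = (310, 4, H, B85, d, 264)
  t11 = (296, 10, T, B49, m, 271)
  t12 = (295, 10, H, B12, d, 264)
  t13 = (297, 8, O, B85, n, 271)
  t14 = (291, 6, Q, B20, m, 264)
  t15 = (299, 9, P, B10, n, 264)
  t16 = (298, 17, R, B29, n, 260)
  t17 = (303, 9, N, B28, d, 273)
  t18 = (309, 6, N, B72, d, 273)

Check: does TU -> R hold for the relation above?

(T=d, U=271): rows 1, 7 → R = G, G ✓
(T=i, U=256): row 2 → R = S ✓
(T=m, U=260): rows 3, 8 → R = F, F ✓
(T=m, U=256): row 4 → R = U ✓
(T=d, U=273): rows 5, 17, 18 → R = N, N, N ✓
(T=n, U=264): rows 6, 15 → R takes values {Q, P} — violation
(T=n, U=273): row 9 → R = O ✓
(T=d, U=264): rows 10, 12 → R = H, H ✓
(T=m, U=271): row 11 → R = T ✓
(T=n, U=271): row 13 → R = O ✓
(T=m, U=264): row 14 → R = Q ✓
(T=n, U=260): row 16 → R = R ✓
Two rows agree on TU but differ on R, so TU -> R does not hold.

No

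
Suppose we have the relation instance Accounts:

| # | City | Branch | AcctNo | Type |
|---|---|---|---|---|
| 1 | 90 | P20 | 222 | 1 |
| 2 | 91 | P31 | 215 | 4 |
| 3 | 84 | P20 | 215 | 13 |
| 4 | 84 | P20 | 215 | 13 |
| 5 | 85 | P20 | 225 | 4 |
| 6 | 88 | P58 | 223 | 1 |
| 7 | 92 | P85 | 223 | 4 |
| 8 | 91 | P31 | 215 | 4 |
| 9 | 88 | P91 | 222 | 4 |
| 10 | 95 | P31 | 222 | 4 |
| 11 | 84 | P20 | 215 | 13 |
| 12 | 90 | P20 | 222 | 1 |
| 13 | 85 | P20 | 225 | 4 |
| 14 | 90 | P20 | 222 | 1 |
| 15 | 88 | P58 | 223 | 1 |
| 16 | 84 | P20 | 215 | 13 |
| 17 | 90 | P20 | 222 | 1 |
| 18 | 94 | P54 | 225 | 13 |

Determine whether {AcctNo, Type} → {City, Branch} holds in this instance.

No

(AcctNo=222, Type=1): rows 1, 12, 14, 17 → {City,Branch} = (90, P20), (90, P20), (90, P20), (90, P20) ✓
(AcctNo=215, Type=4): rows 2, 8 → {City,Branch} = (91, P31), (91, P31) ✓
(AcctNo=215, Type=13): rows 3, 4, 11, 16 → {City,Branch} = (84, P20), (84, P20), (84, P20), (84, P20) ✓
(AcctNo=225, Type=4): rows 5, 13 → {City,Branch} = (85, P20), (85, P20) ✓
(AcctNo=223, Type=1): rows 6, 15 → {City,Branch} = (88, P58), (88, P58) ✓
(AcctNo=223, Type=4): row 7 → {City,Branch} = (92, P85) ✓
(AcctNo=222, Type=4): rows 9, 10 → {City,Branch} takes values {(88, P91), (95, P31)} — violation
(AcctNo=225, Type=13): row 18 → {City,Branch} = (94, P54) ✓
Two rows agree on {AcctNo, Type} but differ on {City, Branch}, so {AcctNo, Type} → {City, Branch} does not hold.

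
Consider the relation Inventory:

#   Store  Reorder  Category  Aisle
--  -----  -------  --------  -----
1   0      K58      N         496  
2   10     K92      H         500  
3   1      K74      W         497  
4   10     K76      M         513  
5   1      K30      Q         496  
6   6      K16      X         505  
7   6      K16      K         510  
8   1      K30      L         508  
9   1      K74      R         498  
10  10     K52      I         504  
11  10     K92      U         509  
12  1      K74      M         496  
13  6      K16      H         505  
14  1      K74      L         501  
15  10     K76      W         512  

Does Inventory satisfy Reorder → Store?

Reorder=K58: row 1 → Store = 0 ✓
Reorder=K92: rows 2, 11 → Store = 10, 10 ✓
Reorder=K74: rows 3, 9, 12, 14 → Store = 1, 1, 1, 1 ✓
Reorder=K76: rows 4, 15 → Store = 10, 10 ✓
Reorder=K30: rows 5, 8 → Store = 1, 1 ✓
Reorder=K16: rows 6, 7, 13 → Store = 6, 6, 6 ✓
Reorder=K52: row 10 → Store = 10 ✓
Every Reorder value is associated with a single Store value, so Reorder → Store holds.

Yes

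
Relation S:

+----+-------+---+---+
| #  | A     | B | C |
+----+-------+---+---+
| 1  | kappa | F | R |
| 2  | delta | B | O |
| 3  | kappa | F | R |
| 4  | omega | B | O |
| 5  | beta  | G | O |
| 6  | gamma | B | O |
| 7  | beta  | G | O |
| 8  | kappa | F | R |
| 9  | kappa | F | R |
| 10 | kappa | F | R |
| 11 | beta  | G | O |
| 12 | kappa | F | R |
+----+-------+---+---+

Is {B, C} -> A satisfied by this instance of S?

(B=F, C=R): rows 1, 3, 8, 9, 10, 12 → A = kappa, kappa, kappa, kappa, kappa, kappa ✓
(B=B, C=O): rows 2, 4, 6 → A takes values {delta, omega, gamma} — violation
(B=G, C=O): rows 5, 7, 11 → A = beta, beta, beta ✓
Two rows agree on {B, C} but differ on A, so {B, C} -> A does not hold.

No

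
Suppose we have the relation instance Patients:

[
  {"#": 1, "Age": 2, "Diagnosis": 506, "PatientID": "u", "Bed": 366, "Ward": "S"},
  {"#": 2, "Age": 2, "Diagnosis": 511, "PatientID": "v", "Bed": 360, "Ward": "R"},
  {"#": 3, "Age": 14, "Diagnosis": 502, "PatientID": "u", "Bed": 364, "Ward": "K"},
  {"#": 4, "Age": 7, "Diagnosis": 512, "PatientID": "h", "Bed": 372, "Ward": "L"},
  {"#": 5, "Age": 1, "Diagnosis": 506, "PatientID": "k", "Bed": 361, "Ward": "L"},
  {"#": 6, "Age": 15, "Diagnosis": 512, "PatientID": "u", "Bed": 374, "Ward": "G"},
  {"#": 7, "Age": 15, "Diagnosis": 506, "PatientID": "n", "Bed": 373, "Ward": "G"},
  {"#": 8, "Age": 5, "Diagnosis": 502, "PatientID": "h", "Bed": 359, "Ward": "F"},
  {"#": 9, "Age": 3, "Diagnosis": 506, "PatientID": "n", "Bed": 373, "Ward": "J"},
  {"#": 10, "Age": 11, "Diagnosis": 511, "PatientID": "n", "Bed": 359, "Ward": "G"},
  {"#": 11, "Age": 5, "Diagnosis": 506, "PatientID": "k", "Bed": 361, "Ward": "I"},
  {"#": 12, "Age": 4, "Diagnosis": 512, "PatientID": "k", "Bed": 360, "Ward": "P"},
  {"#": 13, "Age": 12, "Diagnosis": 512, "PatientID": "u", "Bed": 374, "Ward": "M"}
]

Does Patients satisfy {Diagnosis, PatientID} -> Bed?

(Diagnosis=506, PatientID=u): row 1 → Bed = 366 ✓
(Diagnosis=511, PatientID=v): row 2 → Bed = 360 ✓
(Diagnosis=502, PatientID=u): row 3 → Bed = 364 ✓
(Diagnosis=512, PatientID=h): row 4 → Bed = 372 ✓
(Diagnosis=506, PatientID=k): rows 5, 11 → Bed = 361, 361 ✓
(Diagnosis=512, PatientID=u): rows 6, 13 → Bed = 374, 374 ✓
(Diagnosis=506, PatientID=n): rows 7, 9 → Bed = 373, 373 ✓
(Diagnosis=502, PatientID=h): row 8 → Bed = 359 ✓
(Diagnosis=511, PatientID=n): row 10 → Bed = 359 ✓
(Diagnosis=512, PatientID=k): row 12 → Bed = 360 ✓
Every {Diagnosis, PatientID} value is associated with a single Bed value, so {Diagnosis, PatientID} -> Bed holds.

Yes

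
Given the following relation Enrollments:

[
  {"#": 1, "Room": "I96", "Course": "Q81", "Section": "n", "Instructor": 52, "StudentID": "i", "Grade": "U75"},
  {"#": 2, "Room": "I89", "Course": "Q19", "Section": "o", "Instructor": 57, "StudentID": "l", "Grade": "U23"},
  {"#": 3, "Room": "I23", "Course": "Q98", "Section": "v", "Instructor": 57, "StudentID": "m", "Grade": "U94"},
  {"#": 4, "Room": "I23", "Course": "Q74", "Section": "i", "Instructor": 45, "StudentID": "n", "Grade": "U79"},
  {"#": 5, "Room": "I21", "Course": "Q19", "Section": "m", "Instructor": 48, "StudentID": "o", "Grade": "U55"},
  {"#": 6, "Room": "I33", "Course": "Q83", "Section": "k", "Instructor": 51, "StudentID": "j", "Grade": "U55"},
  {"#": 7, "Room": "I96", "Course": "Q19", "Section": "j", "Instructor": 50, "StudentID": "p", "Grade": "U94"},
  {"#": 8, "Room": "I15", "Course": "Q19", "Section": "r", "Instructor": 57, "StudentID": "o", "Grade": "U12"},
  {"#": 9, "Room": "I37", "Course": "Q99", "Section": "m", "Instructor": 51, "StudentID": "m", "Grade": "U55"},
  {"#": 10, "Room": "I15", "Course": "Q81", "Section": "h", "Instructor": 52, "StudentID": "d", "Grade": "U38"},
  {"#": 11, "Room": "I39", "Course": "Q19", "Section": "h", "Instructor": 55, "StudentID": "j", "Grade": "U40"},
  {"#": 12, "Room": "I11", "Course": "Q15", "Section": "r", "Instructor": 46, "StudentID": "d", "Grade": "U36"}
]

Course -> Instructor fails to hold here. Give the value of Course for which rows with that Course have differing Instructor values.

Q19

Course=Q81: rows 1, 10 → Instructor = 52, 52 ✓
Course=Q19: rows 2, 5, 7, 8, 11 → Instructor takes values {57, 48, 50, 55} — violation
Course=Q98: row 3 → Instructor = 57 ✓
Course=Q74: row 4 → Instructor = 45 ✓
Course=Q83: row 6 → Instructor = 51 ✓
Course=Q99: row 9 → Instructor = 51 ✓
Course=Q15: row 12 → Instructor = 46 ✓
The only Course value with inconsistent Instructor is Course=Q19.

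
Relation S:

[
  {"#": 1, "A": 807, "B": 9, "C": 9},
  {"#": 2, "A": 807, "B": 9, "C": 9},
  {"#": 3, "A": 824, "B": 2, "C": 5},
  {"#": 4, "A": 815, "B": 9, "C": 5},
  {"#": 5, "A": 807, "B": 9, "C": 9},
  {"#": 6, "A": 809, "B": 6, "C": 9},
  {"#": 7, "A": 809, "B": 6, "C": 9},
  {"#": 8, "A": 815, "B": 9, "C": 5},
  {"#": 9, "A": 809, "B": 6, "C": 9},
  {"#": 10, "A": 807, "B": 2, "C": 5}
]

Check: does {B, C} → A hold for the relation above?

(B=9, C=9): rows 1, 2, 5 → A = 807, 807, 807 ✓
(B=2, C=5): rows 3, 10 → A takes values {824, 807} — violation
(B=9, C=5): rows 4, 8 → A = 815, 815 ✓
(B=6, C=9): rows 6, 7, 9 → A = 809, 809, 809 ✓
Two rows agree on {B, C} but differ on A, so {B, C} → A does not hold.

No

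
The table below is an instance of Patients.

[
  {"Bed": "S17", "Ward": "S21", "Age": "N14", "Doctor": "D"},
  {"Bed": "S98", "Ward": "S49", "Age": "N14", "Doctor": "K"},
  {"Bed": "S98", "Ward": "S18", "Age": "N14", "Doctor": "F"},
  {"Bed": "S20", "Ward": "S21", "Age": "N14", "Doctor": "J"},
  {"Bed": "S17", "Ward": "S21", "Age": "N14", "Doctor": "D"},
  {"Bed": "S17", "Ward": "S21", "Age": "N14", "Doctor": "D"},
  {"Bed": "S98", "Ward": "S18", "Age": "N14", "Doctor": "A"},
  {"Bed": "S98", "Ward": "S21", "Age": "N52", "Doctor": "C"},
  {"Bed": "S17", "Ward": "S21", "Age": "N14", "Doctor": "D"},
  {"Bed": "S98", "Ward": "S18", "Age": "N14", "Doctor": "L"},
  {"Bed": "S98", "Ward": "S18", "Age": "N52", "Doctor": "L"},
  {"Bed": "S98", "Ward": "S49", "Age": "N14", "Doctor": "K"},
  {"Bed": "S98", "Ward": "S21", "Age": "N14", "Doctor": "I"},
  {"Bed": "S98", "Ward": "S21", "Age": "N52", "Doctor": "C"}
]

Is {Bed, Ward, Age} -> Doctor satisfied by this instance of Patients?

No

(Bed=S17, Ward=S21, Age=N14): 4 rows → Doctor = D, D, D, D ✓
(Bed=S98, Ward=S49, Age=N14): 2 rows → Doctor = K, K ✓
(Bed=S98, Ward=S18, Age=N14): 3 rows → Doctor takes values {F, A, L} — violation
(Bed=S20, Ward=S21, Age=N14): 1 row → Doctor = J ✓
(Bed=S98, Ward=S21, Age=N52): 2 rows → Doctor = C, C ✓
(Bed=S98, Ward=S18, Age=N52): 1 row → Doctor = L ✓
(Bed=S98, Ward=S21, Age=N14): 1 row → Doctor = I ✓
Two rows agree on {Bed, Ward, Age} but differ on Doctor, so {Bed, Ward, Age} -> Doctor does not hold.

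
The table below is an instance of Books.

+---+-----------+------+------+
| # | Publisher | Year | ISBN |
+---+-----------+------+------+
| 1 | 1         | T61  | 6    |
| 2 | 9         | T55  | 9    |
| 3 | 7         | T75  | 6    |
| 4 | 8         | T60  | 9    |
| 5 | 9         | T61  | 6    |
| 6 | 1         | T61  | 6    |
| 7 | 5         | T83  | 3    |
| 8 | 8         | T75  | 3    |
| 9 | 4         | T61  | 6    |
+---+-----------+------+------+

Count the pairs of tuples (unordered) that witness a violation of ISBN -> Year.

6

ISBN=6: violating pairs (1,3), (3,5), (3,6), (3,9) — 4 pairs.
ISBN=9: violating pairs (2,4) — 1 pair.
ISBN=3: violating pairs (7,8) — 1 pair.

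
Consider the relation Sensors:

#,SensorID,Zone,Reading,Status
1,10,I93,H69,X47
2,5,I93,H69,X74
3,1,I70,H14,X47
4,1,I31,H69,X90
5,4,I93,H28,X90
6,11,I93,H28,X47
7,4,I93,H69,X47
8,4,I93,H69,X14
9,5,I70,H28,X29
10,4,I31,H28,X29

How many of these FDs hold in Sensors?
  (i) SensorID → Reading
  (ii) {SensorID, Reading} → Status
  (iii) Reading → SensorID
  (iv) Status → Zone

(i) SensorID → Reading: SensorID=5: rows 2, 9 → Reading takes values {H69, H28} — violation; SensorID=1: rows 3, 4 → Reading takes values {H14, H69} — violation; SensorID=4: rows 5, 7, 8, 10 → Reading takes values {H28, H69} — violation — fails.
(ii) {SensorID, Reading} → Status: (SensorID=4, Reading=H28): rows 5, 10 → Status takes values {X90, X29} — violation; (SensorID=4, Reading=H69): rows 7, 8 → Status takes values {X47, X14} — violation — fails.
(iii) Reading → SensorID: Reading=H69: rows 1, 2, 4, 7, 8 → SensorID takes values {10, 5, 1, 4} — violation; Reading=H28: rows 5, 6, 9, 10 → SensorID takes values {4, 11, 5} — violation — fails.
(iv) Status → Zone: Status=X47: rows 1, 3, 6, 7 → Zone takes values {I93, I70} — violation; Status=X90: rows 4, 5 → Zone takes values {I31, I93} — violation; Status=X29: rows 9, 10 → Zone takes values {I70, I31} — violation — fails.
None of the 4 dependencies hold.

0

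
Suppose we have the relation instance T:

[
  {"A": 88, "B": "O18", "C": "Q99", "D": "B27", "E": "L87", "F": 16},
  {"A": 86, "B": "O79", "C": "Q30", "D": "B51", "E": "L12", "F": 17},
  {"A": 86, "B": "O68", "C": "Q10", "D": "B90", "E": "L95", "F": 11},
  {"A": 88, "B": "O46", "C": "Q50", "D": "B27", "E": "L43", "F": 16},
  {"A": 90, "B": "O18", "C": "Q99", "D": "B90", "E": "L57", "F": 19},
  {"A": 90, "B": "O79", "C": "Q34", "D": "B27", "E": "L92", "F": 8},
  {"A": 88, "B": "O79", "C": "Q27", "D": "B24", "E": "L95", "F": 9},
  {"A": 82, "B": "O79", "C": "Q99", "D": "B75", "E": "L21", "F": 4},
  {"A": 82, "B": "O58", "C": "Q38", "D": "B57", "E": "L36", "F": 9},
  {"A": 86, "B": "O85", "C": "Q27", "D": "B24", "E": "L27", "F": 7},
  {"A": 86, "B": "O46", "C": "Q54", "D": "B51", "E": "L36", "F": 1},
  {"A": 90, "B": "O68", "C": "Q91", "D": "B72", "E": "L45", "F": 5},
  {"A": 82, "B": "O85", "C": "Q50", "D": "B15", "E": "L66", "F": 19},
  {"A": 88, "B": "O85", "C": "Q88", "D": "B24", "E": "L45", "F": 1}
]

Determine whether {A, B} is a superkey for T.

Yes

All 14 rows have distinct {A, B} values, so {A, B} → (all attributes) holds and {A, B} is a superkey.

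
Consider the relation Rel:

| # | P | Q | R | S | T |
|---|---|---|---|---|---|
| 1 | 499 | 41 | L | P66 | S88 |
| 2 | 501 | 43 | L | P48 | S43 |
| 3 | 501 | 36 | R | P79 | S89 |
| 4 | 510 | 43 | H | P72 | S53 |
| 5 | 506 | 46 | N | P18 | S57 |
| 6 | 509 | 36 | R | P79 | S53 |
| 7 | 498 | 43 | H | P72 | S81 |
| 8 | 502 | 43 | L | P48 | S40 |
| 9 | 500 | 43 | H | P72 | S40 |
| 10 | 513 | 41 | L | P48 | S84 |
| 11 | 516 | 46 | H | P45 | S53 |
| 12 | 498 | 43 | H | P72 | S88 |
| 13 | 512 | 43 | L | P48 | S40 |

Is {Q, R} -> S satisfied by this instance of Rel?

(Q=41, R=L): rows 1, 10 → S takes values {P66, P48} — violation
(Q=43, R=L): rows 2, 8, 13 → S = P48, P48, P48 ✓
(Q=36, R=R): rows 3, 6 → S = P79, P79 ✓
(Q=43, R=H): rows 4, 7, 9, 12 → S = P72, P72, P72, P72 ✓
(Q=46, R=N): row 5 → S = P18 ✓
(Q=46, R=H): row 11 → S = P45 ✓
Two rows agree on {Q, R} but differ on S, so {Q, R} -> S does not hold.

No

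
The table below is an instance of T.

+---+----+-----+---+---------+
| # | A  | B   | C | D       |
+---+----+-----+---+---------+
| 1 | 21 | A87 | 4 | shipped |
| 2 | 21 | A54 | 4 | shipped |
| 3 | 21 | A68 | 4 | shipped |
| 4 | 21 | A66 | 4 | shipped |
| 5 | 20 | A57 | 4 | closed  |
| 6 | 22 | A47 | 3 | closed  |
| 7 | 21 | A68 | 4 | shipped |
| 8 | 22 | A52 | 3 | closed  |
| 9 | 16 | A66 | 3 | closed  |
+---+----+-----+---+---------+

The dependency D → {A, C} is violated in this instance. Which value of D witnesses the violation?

closed

D=shipped: rows 1, 2, 3, 4, 7 → {A,C} = (21, 4), (21, 4), (21, 4), (21, 4), (21, 4) ✓
D=closed: rows 5, 6, 8, 9 → {A,C} takes values {(20, 4), (22, 3), (16, 3)} — violation
The only D value with inconsistent RHS is D=closed.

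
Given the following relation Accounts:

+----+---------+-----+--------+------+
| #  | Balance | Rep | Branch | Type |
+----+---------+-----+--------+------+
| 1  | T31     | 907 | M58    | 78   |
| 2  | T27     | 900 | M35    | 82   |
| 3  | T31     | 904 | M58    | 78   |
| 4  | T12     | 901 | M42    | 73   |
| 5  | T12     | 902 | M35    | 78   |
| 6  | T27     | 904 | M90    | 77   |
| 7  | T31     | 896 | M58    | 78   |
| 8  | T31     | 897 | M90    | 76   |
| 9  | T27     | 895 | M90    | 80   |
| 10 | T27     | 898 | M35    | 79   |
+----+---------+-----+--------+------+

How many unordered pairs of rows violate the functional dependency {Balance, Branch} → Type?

(Balance=T31, Branch=M58): all 3 rows agree on Type — 0 pairs.
(Balance=T27, Branch=M35): violating pairs (2,10) — 1 pair.
(Balance=T27, Branch=M90): violating pairs (6,9) — 1 pair.

2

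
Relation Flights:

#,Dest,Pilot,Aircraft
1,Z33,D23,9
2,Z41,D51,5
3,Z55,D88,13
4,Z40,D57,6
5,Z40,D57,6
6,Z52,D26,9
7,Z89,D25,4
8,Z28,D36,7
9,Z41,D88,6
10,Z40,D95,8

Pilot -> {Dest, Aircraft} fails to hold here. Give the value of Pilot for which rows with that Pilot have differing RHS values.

Pilot=D23: row 1 → {Dest,Aircraft} = (Z33, 9) ✓
Pilot=D51: row 2 → {Dest,Aircraft} = (Z41, 5) ✓
Pilot=D88: rows 3, 9 → {Dest,Aircraft} takes values {(Z55, 13), (Z41, 6)} — violation
Pilot=D57: rows 4, 5 → {Dest,Aircraft} = (Z40, 6), (Z40, 6) ✓
Pilot=D26: row 6 → {Dest,Aircraft} = (Z52, 9) ✓
Pilot=D25: row 7 → {Dest,Aircraft} = (Z89, 4) ✓
Pilot=D36: row 8 → {Dest,Aircraft} = (Z28, 7) ✓
Pilot=D95: row 10 → {Dest,Aircraft} = (Z40, 8) ✓
The only Pilot value with inconsistent RHS is Pilot=D88.

D88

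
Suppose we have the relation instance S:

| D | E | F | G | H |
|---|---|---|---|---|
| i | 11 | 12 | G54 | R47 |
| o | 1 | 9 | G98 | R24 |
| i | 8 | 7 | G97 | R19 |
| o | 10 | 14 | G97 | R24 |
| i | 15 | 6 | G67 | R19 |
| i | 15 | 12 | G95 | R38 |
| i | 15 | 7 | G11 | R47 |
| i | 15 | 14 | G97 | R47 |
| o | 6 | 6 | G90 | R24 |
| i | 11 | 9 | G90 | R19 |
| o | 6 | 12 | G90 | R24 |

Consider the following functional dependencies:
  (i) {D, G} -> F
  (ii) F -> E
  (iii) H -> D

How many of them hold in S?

(i) {D, G} -> F: (D=i, G=G97): 2 rows → F takes values {7, 14} — violation; (D=o, G=G90): 2 rows → F takes values {6, 12} — violation — fails.
(ii) F -> E: F=12: 3 rows → E takes values {11, 15, 6} — violation; F=9: 2 rows → E takes values {1, 11} — violation; F=7: 2 rows → E takes values {8, 15} — violation; F=14: 2 rows → E takes values {10, 15} — violation; F=6: 2 rows → E takes values {15, 6} — violation — fails.
(iii) H -> D: every LHS value maps to a single RHS value — holds.
1 of the 3 dependencies holds.

1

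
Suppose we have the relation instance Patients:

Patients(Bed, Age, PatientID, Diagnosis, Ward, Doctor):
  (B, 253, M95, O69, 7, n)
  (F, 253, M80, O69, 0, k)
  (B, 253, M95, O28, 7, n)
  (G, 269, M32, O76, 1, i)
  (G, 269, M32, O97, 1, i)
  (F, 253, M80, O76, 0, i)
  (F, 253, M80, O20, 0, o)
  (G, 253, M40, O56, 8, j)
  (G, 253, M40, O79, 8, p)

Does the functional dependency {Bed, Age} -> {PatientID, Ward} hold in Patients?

Yes

(Bed=B, Age=253): 2 rows → {PatientID,Ward} = (M95, 7), (M95, 7) ✓
(Bed=F, Age=253): 3 rows → {PatientID,Ward} = (M80, 0), (M80, 0), (M80, 0) ✓
(Bed=G, Age=269): 2 rows → {PatientID,Ward} = (M32, 1), (M32, 1) ✓
(Bed=G, Age=253): 2 rows → {PatientID,Ward} = (M40, 8), (M40, 8) ✓
Every {Bed, Age} value is associated with a single {PatientID, Ward} value, so {Bed, Age} -> {PatientID, Ward} holds.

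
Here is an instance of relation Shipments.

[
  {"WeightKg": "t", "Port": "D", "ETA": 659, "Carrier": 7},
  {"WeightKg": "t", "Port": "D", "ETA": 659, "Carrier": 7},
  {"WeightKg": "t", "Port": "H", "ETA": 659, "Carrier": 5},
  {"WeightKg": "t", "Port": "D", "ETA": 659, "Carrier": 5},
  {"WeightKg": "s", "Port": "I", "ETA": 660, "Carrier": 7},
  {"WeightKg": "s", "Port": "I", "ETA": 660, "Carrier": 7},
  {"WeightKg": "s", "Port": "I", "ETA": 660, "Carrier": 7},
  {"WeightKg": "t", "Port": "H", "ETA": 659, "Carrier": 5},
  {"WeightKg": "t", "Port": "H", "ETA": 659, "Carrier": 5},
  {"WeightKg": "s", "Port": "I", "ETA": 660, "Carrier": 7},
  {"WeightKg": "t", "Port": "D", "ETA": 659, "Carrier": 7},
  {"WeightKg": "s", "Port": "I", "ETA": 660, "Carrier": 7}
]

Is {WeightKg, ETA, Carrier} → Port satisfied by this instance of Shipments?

No

(WeightKg=t, ETA=659, Carrier=7): 3 rows → Port = D, D, D ✓
(WeightKg=t, ETA=659, Carrier=5): 4 rows → Port takes values {H, D} — violation
(WeightKg=s, ETA=660, Carrier=7): 5 rows → Port = I, I, I, I, I ✓
Two rows agree on {WeightKg, ETA, Carrier} but differ on Port, so {WeightKg, ETA, Carrier} → Port does not hold.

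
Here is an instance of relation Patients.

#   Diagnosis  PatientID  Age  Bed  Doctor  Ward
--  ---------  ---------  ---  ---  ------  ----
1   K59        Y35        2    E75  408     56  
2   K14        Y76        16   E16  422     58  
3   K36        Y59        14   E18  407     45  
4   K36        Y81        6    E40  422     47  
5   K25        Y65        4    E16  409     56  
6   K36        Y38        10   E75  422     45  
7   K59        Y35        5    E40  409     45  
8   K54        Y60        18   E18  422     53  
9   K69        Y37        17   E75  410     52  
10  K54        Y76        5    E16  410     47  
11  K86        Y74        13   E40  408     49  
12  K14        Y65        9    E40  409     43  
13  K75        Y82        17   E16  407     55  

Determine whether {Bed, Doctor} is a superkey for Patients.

No

Rows 7 and 12 have the same {Bed, Doctor} value (Bed=E40, Doctor=409) but are distinct tuples, so {Bed, Doctor} does not determine every attribute — not a superkey.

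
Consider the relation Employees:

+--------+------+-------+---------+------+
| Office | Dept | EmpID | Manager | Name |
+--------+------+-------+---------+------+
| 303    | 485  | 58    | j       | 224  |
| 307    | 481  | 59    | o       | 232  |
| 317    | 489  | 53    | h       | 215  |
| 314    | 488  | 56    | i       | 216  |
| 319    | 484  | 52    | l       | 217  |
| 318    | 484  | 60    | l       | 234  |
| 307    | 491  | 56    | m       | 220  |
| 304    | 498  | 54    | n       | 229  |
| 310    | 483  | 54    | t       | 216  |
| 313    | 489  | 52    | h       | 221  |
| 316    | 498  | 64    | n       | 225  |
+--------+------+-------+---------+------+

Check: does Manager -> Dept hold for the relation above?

Manager=j: 1 row → Dept = 485 ✓
Manager=o: 1 row → Dept = 481 ✓
Manager=h: 2 rows → Dept = 489, 489 ✓
Manager=i: 1 row → Dept = 488 ✓
Manager=l: 2 rows → Dept = 484, 484 ✓
Manager=m: 1 row → Dept = 491 ✓
Manager=n: 2 rows → Dept = 498, 498 ✓
Manager=t: 1 row → Dept = 483 ✓
Every Manager value is associated with a single Dept value, so Manager -> Dept holds.

Yes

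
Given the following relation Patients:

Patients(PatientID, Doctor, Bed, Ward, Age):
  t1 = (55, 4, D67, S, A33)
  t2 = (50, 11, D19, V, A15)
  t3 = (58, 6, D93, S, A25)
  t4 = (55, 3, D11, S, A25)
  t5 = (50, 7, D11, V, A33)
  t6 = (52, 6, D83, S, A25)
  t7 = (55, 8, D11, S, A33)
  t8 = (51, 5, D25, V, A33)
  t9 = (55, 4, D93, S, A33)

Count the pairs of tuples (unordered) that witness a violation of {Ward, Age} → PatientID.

4

(Ward=S, Age=A33): all 3 rows agree on PatientID — 0 pairs.
(Ward=S, Age=A25): violating pairs (3,4), (3,6), (4,6) — 3 pairs.
(Ward=V, Age=A33): violating pairs (5,8) — 1 pair.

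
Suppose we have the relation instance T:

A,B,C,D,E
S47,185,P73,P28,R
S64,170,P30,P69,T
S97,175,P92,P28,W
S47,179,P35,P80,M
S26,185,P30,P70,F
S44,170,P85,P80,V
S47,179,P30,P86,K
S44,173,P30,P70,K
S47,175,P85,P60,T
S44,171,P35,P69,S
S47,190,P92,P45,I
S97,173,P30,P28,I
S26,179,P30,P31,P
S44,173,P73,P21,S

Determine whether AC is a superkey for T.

Two distinct rows share (A=S26, C=P30), so AC does not determine every attribute — not a superkey.

No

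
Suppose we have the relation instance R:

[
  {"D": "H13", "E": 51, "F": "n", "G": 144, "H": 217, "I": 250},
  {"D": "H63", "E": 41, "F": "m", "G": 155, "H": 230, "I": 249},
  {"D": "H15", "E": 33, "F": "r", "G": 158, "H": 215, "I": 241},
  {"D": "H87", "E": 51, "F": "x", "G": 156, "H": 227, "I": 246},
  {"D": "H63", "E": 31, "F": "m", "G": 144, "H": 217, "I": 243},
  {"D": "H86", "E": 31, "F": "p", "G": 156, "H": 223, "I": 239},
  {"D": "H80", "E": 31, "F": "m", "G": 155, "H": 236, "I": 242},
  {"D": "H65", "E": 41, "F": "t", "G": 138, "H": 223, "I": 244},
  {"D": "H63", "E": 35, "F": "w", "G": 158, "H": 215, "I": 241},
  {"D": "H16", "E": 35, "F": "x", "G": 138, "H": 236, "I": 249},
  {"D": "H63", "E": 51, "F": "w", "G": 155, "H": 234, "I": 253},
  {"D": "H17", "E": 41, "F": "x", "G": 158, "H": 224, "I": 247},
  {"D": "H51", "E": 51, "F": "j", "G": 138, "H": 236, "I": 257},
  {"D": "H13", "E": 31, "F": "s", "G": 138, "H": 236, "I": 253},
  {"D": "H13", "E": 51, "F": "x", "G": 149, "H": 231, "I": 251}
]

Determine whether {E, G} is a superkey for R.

Yes

All 15 rows have distinct {E, G} values, so {E, G} → (all attributes) holds and {E, G} is a superkey.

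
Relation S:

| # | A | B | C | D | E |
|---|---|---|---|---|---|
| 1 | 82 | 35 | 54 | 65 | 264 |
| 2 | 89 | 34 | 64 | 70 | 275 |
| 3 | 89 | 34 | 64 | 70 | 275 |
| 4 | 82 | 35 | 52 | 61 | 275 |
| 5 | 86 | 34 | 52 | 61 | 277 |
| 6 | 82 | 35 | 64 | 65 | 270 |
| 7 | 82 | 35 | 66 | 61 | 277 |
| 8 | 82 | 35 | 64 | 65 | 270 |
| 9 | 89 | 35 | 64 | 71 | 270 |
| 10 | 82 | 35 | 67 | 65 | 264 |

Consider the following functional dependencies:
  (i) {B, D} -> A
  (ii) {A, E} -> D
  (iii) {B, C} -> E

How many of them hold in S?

(i) {B, D} -> A: every LHS value maps to a single RHS value — holds.
(ii) {A, E} -> D: every LHS value maps to a single RHS value — holds.
(iii) {B, C} -> E: every LHS value maps to a single RHS value — holds.
3 of the 3 dependencies hold.

3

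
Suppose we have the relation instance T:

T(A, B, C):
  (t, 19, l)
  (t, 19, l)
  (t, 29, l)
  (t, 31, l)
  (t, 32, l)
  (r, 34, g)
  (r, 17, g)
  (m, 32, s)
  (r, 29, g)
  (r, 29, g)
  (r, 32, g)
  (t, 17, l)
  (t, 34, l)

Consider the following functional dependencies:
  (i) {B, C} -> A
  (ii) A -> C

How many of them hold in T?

(i) {B, C} -> A: every LHS value maps to a single RHS value — holds.
(ii) A -> C: every LHS value maps to a single RHS value — holds.
2 of the 2 dependencies hold.

2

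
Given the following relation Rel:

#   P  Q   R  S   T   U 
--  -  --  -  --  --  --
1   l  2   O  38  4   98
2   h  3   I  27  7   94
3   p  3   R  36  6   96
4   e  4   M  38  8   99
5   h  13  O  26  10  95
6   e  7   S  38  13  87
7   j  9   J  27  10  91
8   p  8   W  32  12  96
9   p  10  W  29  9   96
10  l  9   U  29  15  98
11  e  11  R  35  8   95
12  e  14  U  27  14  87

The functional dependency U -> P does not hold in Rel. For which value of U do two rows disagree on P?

U=98: rows 1, 10 → P = l, l ✓
U=94: row 2 → P = h ✓
U=96: rows 3, 8, 9 → P = p, p, p ✓
U=99: row 4 → P = e ✓
U=95: rows 5, 11 → P takes values {h, e} — violation
U=87: rows 6, 12 → P = e, e ✓
U=91: row 7 → P = j ✓
The only U value with inconsistent P is U=95.

95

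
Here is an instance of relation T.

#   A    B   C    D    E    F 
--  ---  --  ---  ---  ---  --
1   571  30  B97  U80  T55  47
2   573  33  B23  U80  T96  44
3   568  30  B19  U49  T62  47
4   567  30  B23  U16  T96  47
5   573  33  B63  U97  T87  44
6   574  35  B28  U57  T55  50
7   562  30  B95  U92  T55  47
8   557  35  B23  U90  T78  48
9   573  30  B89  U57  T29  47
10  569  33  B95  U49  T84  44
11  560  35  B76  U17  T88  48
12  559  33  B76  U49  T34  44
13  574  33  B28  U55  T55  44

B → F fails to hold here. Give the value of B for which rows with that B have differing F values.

35

B=30: rows 1, 3, 4, 7, 9 → F = 47, 47, 47, 47, 47 ✓
B=33: rows 2, 5, 10, 12, 13 → F = 44, 44, 44, 44, 44 ✓
B=35: rows 6, 8, 11 → F takes values {50, 48} — violation
The only B value with inconsistent F is B=35.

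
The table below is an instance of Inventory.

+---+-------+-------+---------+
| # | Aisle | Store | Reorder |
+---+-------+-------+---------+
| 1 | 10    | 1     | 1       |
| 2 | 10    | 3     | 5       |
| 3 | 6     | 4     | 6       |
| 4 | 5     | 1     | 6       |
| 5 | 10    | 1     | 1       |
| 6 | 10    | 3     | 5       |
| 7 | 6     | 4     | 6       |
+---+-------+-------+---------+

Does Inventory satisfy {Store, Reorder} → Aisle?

Yes

(Store=1, Reorder=1): rows 1, 5 → Aisle = 10, 10 ✓
(Store=3, Reorder=5): rows 2, 6 → Aisle = 10, 10 ✓
(Store=4, Reorder=6): rows 3, 7 → Aisle = 6, 6 ✓
(Store=1, Reorder=6): row 4 → Aisle = 5 ✓
Every {Store, Reorder} value is associated with a single Aisle value, so {Store, Reorder} → Aisle holds.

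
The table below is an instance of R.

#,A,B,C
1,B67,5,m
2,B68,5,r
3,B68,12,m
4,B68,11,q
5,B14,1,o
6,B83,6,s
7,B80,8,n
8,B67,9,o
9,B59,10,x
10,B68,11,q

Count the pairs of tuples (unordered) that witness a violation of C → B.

2

C=m: violating pairs (1,3) — 1 pair.
C=q: all 2 rows agree on B — 0 pairs.
C=o: violating pairs (5,8) — 1 pair.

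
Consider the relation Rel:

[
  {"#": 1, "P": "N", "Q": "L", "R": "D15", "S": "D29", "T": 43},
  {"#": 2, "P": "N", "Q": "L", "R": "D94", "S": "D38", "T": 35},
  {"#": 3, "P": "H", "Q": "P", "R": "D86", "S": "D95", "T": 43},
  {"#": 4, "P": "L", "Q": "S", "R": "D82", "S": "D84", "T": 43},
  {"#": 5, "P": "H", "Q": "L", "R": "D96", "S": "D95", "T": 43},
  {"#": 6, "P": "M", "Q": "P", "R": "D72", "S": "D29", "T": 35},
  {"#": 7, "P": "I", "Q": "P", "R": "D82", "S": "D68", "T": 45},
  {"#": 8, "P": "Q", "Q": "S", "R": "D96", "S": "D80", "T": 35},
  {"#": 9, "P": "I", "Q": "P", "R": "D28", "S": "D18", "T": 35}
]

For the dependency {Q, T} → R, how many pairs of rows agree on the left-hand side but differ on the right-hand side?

2

(Q=L, T=43): violating pairs (1,5) — 1 pair.
(Q=P, T=35): violating pairs (6,9) — 1 pair.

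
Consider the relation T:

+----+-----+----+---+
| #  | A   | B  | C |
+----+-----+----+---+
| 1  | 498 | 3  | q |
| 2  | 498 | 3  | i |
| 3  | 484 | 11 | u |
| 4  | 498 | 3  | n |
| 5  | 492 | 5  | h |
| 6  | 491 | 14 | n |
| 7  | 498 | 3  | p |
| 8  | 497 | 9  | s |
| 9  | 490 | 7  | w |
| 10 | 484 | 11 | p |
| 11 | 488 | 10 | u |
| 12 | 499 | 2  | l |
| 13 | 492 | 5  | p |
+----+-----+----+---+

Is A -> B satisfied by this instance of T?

A=498: rows 1, 2, 4, 7 → B = 3, 3, 3, 3 ✓
A=484: rows 3, 10 → B = 11, 11 ✓
A=492: rows 5, 13 → B = 5, 5 ✓
A=491: row 6 → B = 14 ✓
A=497: row 8 → B = 9 ✓
A=490: row 9 → B = 7 ✓
A=488: row 11 → B = 10 ✓
A=499: row 12 → B = 2 ✓
Every A value is associated with a single B value, so A -> B holds.

Yes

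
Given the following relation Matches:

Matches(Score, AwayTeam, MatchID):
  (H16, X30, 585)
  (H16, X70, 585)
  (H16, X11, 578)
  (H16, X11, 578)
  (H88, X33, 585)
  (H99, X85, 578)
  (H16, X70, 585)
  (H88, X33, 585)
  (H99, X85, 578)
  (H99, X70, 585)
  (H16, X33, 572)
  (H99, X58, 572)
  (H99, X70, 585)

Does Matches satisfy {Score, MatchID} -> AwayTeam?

(Score=H16, MatchID=585): 3 rows → AwayTeam takes values {X30, X70} — violation
(Score=H16, MatchID=578): 2 rows → AwayTeam = X11, X11 ✓
(Score=H88, MatchID=585): 2 rows → AwayTeam = X33, X33 ✓
(Score=H99, MatchID=578): 2 rows → AwayTeam = X85, X85 ✓
(Score=H99, MatchID=585): 2 rows → AwayTeam = X70, X70 ✓
(Score=H16, MatchID=572): 1 row → AwayTeam = X33 ✓
(Score=H99, MatchID=572): 1 row → AwayTeam = X58 ✓
Two rows agree on {Score, MatchID} but differ on AwayTeam, so {Score, MatchID} -> AwayTeam does not hold.

No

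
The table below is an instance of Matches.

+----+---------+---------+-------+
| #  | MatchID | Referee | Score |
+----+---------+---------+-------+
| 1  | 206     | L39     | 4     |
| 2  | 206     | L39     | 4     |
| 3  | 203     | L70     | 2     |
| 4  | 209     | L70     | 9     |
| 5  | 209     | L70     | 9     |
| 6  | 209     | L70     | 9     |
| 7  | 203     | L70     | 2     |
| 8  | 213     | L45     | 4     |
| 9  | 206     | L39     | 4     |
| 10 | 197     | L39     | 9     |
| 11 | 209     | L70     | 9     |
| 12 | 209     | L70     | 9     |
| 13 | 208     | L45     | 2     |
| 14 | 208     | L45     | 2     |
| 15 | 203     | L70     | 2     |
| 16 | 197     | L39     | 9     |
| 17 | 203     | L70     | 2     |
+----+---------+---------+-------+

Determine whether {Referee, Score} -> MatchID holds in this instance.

Yes

(Referee=L39, Score=4): rows 1, 2, 9 → MatchID = 206, 206, 206 ✓
(Referee=L70, Score=2): rows 3, 7, 15, 17 → MatchID = 203, 203, 203, 203 ✓
(Referee=L70, Score=9): rows 4, 5, 6, 11, 12 → MatchID = 209, 209, 209, 209, 209 ✓
(Referee=L45, Score=4): row 8 → MatchID = 213 ✓
(Referee=L39, Score=9): rows 10, 16 → MatchID = 197, 197 ✓
(Referee=L45, Score=2): rows 13, 14 → MatchID = 208, 208 ✓
Every {Referee, Score} value is associated with a single MatchID value, so {Referee, Score} -> MatchID holds.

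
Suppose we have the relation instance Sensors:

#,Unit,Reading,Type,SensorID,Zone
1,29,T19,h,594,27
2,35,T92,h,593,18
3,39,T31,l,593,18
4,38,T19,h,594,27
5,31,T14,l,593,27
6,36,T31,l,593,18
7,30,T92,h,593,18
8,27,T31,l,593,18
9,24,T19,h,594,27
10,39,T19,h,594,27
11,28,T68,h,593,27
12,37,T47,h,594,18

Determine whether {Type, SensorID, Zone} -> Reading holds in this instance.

Yes

(Type=h, SensorID=594, Zone=27): rows 1, 4, 9, 10 → Reading = T19, T19, T19, T19 ✓
(Type=h, SensorID=593, Zone=18): rows 2, 7 → Reading = T92, T92 ✓
(Type=l, SensorID=593, Zone=18): rows 3, 6, 8 → Reading = T31, T31, T31 ✓
(Type=l, SensorID=593, Zone=27): row 5 → Reading = T14 ✓
(Type=h, SensorID=593, Zone=27): row 11 → Reading = T68 ✓
(Type=h, SensorID=594, Zone=18): row 12 → Reading = T47 ✓
Every {Type, SensorID, Zone} value is associated with a single Reading value, so {Type, SensorID, Zone} -> Reading holds.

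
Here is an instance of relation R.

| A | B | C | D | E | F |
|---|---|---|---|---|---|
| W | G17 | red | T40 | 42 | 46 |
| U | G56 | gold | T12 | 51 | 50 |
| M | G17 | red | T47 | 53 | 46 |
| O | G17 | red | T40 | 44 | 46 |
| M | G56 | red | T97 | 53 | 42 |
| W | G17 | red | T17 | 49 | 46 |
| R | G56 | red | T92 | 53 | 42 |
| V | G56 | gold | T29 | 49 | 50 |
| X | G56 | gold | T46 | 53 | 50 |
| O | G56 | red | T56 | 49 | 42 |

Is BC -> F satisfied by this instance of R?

(B=G17, C=red): 4 rows → F = 46, 46, 46, 46 ✓
(B=G56, C=gold): 3 rows → F = 50, 50, 50 ✓
(B=G56, C=red): 3 rows → F = 42, 42, 42 ✓
Every BC value is associated with a single F value, so BC -> F holds.

Yes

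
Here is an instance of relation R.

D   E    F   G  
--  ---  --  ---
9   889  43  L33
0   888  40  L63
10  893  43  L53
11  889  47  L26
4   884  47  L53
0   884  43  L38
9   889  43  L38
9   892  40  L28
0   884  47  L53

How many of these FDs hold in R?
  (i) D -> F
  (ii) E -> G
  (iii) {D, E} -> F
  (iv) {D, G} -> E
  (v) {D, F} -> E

2

(i) D -> F: D=9: 3 rows → F takes values {43, 40} — violation; D=0: 3 rows → F takes values {40, 43, 47} — violation — fails.
(ii) E -> G: E=889: 3 rows → G takes values {L33, L26, L38} — violation; E=884: 3 rows → G takes values {L53, L38} — violation — fails.
(iii) {D, E} -> F: (D=0, E=884): 2 rows → F takes values {43, 47} — violation — fails.
(iv) {D, G} -> E: every LHS value maps to a single RHS value — holds.
(v) {D, F} -> E: every LHS value maps to a single RHS value — holds.
2 of the 5 dependencies hold.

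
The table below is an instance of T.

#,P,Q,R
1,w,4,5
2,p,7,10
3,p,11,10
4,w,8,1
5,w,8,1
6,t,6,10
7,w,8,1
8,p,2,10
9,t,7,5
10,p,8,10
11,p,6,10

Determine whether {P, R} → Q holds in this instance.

(P=w, R=5): row 1 → Q = 4 ✓
(P=p, R=10): rows 2, 3, 8, 10, 11 → Q takes values {7, 11, 2, 8, 6} — violation
(P=w, R=1): rows 4, 5, 7 → Q = 8, 8, 8 ✓
(P=t, R=10): row 6 → Q = 6 ✓
(P=t, R=5): row 9 → Q = 7 ✓
Two rows agree on {P, R} but differ on Q, so {P, R} → Q does not hold.

No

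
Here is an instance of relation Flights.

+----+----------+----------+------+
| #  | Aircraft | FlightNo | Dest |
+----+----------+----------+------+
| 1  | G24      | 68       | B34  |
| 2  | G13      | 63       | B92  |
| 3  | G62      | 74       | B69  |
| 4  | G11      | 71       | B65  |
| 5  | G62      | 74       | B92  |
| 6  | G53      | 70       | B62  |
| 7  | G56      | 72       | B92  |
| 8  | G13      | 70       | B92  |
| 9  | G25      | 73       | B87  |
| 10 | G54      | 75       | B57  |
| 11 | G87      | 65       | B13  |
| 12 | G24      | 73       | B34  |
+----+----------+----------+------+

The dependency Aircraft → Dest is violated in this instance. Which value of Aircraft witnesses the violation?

Aircraft=G24: rows 1, 12 → Dest = B34, B34 ✓
Aircraft=G13: rows 2, 8 → Dest = B92, B92 ✓
Aircraft=G62: rows 3, 5 → Dest takes values {B69, B92} — violation
Aircraft=G11: row 4 → Dest = B65 ✓
Aircraft=G53: row 6 → Dest = B62 ✓
Aircraft=G56: row 7 → Dest = B92 ✓
Aircraft=G25: row 9 → Dest = B87 ✓
Aircraft=G54: row 10 → Dest = B57 ✓
Aircraft=G87: row 11 → Dest = B13 ✓
The only Aircraft value with inconsistent Dest is Aircraft=G62.

G62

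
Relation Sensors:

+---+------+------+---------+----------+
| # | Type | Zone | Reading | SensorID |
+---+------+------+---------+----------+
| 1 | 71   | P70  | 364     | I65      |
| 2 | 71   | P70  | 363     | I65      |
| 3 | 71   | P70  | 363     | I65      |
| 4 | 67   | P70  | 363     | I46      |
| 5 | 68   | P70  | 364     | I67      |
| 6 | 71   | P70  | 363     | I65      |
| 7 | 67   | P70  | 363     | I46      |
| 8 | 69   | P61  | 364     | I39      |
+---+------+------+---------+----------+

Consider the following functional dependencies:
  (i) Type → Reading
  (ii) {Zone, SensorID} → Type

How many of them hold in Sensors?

1

(i) Type → Reading: Type=71: rows 1, 2, 3, 6 → Reading takes values {364, 363} — violation — fails.
(ii) {Zone, SensorID} → Type: every LHS value maps to a single RHS value — holds.
1 of the 2 dependencies holds.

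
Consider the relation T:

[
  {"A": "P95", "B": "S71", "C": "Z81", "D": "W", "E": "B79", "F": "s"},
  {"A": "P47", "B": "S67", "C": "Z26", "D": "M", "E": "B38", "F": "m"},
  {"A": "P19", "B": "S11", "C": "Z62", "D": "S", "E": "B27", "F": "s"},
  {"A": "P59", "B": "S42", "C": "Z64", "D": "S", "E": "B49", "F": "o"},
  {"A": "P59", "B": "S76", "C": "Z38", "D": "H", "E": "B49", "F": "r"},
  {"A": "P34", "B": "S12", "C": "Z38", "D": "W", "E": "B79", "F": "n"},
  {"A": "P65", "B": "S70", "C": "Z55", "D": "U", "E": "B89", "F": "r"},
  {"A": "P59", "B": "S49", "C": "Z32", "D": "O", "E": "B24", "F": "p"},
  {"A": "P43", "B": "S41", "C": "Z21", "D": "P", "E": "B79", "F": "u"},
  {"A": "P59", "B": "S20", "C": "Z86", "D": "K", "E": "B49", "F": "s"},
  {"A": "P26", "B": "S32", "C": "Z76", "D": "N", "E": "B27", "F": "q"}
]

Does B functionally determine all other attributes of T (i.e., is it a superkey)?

Yes

All 11 rows have distinct B values, so B → (all attributes) holds and B is a superkey.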